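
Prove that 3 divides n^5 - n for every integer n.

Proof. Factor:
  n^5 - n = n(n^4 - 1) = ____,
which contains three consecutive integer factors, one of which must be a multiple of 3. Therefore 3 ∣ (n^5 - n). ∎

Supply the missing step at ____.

n^4 - 1 = (n^2 - 1)(n^2 + 1), and n^2 - 1 = (n-1)(n+1).
So n(n^4 - 1) = (n - 1)n(n + 1)(n^2 + 1).

(n - 1)n(n + 1)(n^2 + 1)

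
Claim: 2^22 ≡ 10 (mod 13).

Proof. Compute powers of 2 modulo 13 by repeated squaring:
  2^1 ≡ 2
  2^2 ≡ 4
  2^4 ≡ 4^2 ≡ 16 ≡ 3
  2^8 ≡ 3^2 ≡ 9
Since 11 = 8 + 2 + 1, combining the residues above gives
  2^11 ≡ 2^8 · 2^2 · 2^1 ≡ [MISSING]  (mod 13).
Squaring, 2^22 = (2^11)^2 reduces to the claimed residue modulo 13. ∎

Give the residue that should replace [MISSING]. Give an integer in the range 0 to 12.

7

Multiply the listed residues: 9 · 4 · 2 = 36 → 72.
Reducing modulo 13: 72 = 5·13 + 7, so 2^11 ≡ 7.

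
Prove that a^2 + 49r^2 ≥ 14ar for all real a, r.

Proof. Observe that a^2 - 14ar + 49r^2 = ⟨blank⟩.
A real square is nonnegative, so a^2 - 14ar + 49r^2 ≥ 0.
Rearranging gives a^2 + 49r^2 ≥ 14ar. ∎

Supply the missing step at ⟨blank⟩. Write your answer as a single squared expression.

(a - 7r)^2

The leading and trailing coefficients are 1^2 and 7^2, and 14 = 2·1·7, so the trinomial is (a - 7r)^2.
Hence a^2 - 14ar + 49r^2 ≥ 0.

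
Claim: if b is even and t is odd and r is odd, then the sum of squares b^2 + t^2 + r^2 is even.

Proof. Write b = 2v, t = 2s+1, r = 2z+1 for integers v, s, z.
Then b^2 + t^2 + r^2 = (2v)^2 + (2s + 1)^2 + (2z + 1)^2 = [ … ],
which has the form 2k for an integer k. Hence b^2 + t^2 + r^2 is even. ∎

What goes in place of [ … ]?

2(2s^2 + 2s + 2v^2 + 2z^2 + 2z + 1)

Expanding: (2v)^2 + (2s + 1)^2 + (2z + 1)^2 = 4s^2 + 4s + 4v^2 + 4z^2 + 4z + 2.
Every term is even; pulling out the factor of 2 gives 2(2s^2 + 2s + 2v^2 + 2z^2 + 2z + 1).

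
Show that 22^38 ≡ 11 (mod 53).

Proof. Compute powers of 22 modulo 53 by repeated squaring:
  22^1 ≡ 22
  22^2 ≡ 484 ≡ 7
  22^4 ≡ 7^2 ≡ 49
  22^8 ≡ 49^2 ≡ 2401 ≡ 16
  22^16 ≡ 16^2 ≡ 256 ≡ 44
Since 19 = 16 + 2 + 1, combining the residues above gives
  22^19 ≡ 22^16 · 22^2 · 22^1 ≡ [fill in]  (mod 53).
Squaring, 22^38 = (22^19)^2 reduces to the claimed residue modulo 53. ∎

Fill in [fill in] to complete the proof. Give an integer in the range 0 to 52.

45

22^16 · 22^2 · 22^1 ≡ 44 · 7 · 22 = 6776.
6776 mod 53 = 45, so 22^19 ≡ 45 (mod 53).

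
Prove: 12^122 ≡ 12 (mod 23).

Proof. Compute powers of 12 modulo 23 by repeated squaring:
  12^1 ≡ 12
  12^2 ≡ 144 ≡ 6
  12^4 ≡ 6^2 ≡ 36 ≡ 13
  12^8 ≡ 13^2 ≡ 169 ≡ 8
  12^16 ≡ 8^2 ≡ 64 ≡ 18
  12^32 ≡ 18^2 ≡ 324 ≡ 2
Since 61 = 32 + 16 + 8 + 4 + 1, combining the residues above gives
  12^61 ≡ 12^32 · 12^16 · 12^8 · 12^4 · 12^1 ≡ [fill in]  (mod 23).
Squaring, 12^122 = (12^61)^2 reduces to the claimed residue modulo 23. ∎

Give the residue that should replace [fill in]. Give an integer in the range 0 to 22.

9

12^32 · 12^16 · 12^8 · 12^4 · 12^1 ≡ 2 · 18 · 8 · 13 · 12 = 44928.
44928 mod 23 = 9, so 12^61 ≡ 9 (mod 23).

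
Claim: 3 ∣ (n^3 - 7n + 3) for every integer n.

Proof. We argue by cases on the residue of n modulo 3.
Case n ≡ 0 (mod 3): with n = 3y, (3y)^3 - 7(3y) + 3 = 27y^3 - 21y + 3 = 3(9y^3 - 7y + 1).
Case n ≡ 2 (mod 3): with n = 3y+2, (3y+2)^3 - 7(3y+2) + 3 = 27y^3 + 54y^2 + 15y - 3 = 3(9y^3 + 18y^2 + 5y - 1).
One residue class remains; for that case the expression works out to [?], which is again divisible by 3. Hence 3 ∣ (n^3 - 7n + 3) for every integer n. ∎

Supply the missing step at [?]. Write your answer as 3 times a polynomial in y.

Only n ≡ 1 (mod 3) is unaccounted for. Put n = 3y+1:
(3y+1)^3 - 7(3y+1) + 3 expands to 27y^3 + 27y^2 - 12y - 3,
and factoring out 3 leaves 3(9y^3 + 9y^2 - 4y - 1).

3(9y^3 + 9y^2 - 4y - 1)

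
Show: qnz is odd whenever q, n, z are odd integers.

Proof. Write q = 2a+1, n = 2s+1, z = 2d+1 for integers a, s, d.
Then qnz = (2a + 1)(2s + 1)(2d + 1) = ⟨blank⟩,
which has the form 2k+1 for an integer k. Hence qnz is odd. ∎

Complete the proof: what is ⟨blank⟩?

(2a + 1)(2s + 1)(2d + 1) = 8ads + 4ad + 4as + 2a + 4ds + 2d + 2s + 1
= 2(4ads + 2ad + 2as + a + 2ds + d + s) + 1.
Since 4ads + 2ad + 2as + a + 2ds + d + s is an integer, the product is of the form 2k+1 for an integer k.

2(4ads + 2ad + 2as + a + 2ds + d + s) + 1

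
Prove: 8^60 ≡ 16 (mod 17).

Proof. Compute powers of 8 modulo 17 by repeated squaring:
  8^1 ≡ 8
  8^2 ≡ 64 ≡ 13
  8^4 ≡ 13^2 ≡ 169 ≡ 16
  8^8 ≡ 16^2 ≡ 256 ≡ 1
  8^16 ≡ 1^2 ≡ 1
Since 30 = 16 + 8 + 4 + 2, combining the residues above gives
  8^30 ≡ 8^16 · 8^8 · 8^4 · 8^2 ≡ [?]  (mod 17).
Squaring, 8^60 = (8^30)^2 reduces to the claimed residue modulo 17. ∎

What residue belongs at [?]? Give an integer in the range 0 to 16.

4

Multiply the listed residues: 1 · 1 · 16 · 13 = 1 → 16 → 208.
Reducing modulo 17: 208 = 12·17 + 4, so 8^30 ≡ 4.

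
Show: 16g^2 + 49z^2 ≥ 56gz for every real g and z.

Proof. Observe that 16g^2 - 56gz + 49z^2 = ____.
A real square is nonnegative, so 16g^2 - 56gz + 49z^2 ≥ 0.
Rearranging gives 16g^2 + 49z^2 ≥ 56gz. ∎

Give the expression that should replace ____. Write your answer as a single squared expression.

(4g - 7z)^2

The leading and trailing coefficients are 4^2 and 7^2, and 56 = 2·4·7, so the trinomial is (4g - 7z)^2.
Hence 16g^2 - 56gz + 49z^2 ≥ 0.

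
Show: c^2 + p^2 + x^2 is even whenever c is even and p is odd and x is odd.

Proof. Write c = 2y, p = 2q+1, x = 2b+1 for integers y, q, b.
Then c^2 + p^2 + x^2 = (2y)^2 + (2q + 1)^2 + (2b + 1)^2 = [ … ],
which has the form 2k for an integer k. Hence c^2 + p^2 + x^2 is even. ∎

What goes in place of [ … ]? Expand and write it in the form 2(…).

2(2b^2 + 2b + 2q^2 + 2q + 2y^2 + 1)

Expanding: (2y)^2 + (2q + 1)^2 + (2b + 1)^2 = 4b^2 + 4b + 4q^2 + 4q + 4y^2 + 2.
Every term is even; pulling out the factor of 2 gives 2(2b^2 + 2b + 2q^2 + 2q + 2y^2 + 1).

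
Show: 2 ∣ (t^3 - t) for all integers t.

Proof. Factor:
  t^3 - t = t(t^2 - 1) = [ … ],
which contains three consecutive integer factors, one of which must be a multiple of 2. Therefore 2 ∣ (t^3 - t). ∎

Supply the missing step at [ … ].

t(t^2 - 1) = t(t - 1)(t + 1) = (t - 1)t(t + 1).
These three factors are consecutive integers, so their product is divisible by 2.

(t - 1)t(t + 1)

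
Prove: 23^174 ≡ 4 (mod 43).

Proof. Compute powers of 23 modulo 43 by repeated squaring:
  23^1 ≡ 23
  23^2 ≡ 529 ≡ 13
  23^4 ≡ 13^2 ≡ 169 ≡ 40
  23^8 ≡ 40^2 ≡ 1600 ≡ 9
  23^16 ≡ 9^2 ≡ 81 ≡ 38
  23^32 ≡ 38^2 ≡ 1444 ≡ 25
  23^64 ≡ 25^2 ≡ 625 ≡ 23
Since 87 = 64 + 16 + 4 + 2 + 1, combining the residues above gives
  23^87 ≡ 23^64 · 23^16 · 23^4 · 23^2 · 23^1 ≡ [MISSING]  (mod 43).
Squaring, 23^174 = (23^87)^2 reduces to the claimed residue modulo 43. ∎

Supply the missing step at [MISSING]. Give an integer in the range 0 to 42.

Multiply the listed residues: 23 · 38 · 40 · 13 · 23 = 874 → 34960 → 454480 → 10453040.
Reducing modulo 43: 10453040 = 243093·43 + 41, so 23^87 ≡ 41.

41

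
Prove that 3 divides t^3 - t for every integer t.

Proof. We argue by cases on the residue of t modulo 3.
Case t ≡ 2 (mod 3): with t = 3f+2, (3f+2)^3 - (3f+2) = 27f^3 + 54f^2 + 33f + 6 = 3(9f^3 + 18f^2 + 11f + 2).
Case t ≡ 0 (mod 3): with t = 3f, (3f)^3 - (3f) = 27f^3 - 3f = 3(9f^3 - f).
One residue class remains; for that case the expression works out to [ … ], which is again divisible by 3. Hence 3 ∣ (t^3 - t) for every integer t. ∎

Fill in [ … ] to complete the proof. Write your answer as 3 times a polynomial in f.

3(9f^3 + 9f^2 + 2f)

The residues treated are {2, 0}, so the missing case is t ≡ 1 (mod 3); write t = 3f+1.
Then (3f+1)^3 - (3f+1) = 27f^3 + 27f^2 + 6f = 3(9f^3 + 9f^2 + 2f).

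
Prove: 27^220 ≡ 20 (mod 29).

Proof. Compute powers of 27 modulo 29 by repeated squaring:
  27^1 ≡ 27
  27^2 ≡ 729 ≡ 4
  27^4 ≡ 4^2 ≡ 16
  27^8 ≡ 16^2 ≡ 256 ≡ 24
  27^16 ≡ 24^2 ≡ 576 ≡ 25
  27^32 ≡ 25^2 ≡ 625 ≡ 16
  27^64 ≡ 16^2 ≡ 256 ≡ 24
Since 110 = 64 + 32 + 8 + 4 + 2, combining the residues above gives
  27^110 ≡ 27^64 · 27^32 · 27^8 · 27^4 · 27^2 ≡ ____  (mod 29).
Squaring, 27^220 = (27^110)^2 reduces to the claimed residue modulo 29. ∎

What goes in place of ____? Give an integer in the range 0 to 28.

27^64 · 27^32 · 27^8 · 27^4 · 27^2 ≡ 24 · 16 · 24 · 16 · 4 = 589824.
589824 mod 29 = 22, so 27^110 ≡ 22 (mod 29).

22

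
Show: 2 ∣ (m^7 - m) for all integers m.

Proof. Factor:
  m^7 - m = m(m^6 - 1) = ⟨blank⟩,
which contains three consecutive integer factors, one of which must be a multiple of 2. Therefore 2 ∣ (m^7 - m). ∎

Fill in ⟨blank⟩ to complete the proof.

m^6 - 1 = (m^2 - 1)(m^4 + m^2 + 1), and m^2 - 1 = (m-1)(m+1).
So m(m^6 - 1) = (m - 1)m(m + 1)(m^4 + m^2 + 1).

(m - 1)m(m + 1)(m^4 + m^2 + 1)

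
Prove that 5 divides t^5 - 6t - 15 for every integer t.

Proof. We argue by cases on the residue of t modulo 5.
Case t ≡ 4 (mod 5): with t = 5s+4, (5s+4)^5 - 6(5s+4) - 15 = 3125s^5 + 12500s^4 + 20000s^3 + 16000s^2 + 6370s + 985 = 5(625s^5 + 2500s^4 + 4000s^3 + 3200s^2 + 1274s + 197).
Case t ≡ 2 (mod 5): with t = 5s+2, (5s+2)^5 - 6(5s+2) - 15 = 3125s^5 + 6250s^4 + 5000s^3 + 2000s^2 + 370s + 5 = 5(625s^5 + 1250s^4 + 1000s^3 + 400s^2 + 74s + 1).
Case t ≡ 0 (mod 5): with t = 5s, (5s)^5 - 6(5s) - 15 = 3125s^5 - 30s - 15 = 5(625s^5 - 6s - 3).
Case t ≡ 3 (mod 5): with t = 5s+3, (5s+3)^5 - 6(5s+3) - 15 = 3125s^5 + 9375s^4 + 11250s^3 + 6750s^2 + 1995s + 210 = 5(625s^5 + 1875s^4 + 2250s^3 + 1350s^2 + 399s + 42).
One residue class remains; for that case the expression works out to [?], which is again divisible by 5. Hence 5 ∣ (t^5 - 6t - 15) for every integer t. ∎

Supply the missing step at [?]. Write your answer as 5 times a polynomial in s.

5(625s^5 + 625s^4 + 250s^3 + 50s^2 - s - 4)

Only t ≡ 1 (mod 5) is unaccounted for. Put t = 5s+1:
(5s+1)^5 - 6(5s+1) - 15 expands to 3125s^5 + 3125s^4 + 1250s^3 + 250s^2 - 5s - 20,
and factoring out 5 leaves 5(625s^5 + 625s^4 + 250s^3 + 50s^2 - s - 4).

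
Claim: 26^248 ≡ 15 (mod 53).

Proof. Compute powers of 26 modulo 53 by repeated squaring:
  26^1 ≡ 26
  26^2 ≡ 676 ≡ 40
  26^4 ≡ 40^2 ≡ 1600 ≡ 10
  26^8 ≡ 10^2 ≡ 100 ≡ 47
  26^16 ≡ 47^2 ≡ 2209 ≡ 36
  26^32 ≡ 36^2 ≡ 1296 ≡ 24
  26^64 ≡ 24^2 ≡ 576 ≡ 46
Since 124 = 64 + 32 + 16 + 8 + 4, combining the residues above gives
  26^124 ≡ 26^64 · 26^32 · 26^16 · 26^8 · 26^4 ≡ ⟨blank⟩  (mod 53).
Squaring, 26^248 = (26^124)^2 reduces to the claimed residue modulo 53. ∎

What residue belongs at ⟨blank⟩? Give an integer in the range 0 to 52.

26^64 · 26^32 · 26^16 · 26^8 · 26^4 ≡ 46 · 24 · 36 · 47 · 10 = 18679680.
18679680 mod 53 = 42, so 26^124 ≡ 42 (mod 53).

42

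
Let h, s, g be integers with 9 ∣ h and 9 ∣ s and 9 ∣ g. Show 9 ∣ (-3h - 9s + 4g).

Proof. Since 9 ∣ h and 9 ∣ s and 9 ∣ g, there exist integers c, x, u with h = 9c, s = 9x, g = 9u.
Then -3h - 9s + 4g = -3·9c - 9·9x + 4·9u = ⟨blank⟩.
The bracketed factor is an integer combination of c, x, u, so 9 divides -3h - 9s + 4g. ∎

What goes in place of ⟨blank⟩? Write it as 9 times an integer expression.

9(-3c + 4u - 9x)

Each term has a factor of 9: -3·9c - 9·9x + 4·9u = 9·(-3c + 4u - 9x).
Since -3c + 4u - 9x is an integer, 9 ∣ (-3h - 9s + 4g).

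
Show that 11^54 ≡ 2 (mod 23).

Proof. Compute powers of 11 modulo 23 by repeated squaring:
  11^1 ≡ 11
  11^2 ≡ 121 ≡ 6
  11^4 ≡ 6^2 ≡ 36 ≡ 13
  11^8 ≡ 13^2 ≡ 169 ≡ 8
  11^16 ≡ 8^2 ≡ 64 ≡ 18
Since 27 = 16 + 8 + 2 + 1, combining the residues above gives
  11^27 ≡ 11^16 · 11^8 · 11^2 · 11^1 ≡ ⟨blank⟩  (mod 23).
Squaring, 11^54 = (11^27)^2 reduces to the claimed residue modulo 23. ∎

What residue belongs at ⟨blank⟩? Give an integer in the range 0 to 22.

11^16 · 11^8 · 11^2 · 11^1 ≡ 18 · 8 · 6 · 11 = 9504.
9504 mod 23 = 5, so 11^27 ≡ 5 (mod 23).

5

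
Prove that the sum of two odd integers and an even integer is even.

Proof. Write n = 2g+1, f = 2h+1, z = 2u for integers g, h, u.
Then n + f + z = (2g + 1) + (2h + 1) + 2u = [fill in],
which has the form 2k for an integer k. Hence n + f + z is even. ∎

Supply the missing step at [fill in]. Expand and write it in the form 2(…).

Expanding: (2g + 1) + (2h + 1) + 2u = 2g + 2h + 2u + 2.
Every term is even; pulling out the factor of 2 gives 2(g + h + u + 1).

2(g + h + u + 1)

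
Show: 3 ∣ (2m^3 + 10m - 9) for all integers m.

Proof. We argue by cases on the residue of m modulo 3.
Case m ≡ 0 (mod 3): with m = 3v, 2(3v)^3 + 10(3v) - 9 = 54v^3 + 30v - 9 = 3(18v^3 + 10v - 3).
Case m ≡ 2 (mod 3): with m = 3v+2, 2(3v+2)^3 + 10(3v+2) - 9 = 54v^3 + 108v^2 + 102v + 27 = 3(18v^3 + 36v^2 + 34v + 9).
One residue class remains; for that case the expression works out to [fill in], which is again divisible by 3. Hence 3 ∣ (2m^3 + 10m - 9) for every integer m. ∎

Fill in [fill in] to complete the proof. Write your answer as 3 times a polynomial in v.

3(18v^3 + 18v^2 + 16v + 1)

Only m ≡ 1 (mod 3) is unaccounted for. Put m = 3v+1:
2(3v+1)^3 + 10(3v+1) - 9 expands to 54v^3 + 54v^2 + 48v + 3,
and factoring out 3 leaves 3(18v^3 + 18v^2 + 16v + 1).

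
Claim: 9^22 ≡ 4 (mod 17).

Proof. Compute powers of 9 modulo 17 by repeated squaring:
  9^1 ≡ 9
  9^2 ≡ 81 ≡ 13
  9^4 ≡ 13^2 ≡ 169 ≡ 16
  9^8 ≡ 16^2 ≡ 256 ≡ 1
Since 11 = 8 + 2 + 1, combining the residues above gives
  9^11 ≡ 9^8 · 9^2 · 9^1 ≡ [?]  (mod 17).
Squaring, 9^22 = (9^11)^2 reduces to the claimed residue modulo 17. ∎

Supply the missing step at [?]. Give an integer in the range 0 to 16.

9^8 · 9^2 · 9^1 ≡ 1 · 13 · 9 = 117.
117 mod 17 = 15, so 9^11 ≡ 15 (mod 17).

15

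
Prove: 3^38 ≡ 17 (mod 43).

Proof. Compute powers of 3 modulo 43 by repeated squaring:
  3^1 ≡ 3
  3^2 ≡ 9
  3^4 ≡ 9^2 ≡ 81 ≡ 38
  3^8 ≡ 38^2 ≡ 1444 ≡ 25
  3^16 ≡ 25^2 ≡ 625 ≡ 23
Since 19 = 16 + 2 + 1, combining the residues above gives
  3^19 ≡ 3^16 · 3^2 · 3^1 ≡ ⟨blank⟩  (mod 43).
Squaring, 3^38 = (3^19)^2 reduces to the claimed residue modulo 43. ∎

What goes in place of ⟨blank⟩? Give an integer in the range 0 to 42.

19

3^16 · 3^2 · 3^1 ≡ 23 · 9 · 3 = 621.
621 mod 43 = 19, so 3^19 ≡ 19 (mod 43).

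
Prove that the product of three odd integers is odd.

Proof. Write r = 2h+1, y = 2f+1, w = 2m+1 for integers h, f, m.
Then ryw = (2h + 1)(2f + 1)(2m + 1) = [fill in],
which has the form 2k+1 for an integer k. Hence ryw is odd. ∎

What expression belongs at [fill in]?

(2h + 1)(2f + 1)(2m + 1) = 8fhm + 4fh + 4fm + 2f + 4hm + 2h + 2m + 1
= 2(4fhm + 2fh + 2fm + f + 2hm + h + m) + 1.
Since 4fhm + 2fh + 2fm + f + 2hm + h + m is an integer, the product is of the form 2k+1 for an integer k.

2(4fhm + 2fh + 2fm + f + 2hm + h + m) + 1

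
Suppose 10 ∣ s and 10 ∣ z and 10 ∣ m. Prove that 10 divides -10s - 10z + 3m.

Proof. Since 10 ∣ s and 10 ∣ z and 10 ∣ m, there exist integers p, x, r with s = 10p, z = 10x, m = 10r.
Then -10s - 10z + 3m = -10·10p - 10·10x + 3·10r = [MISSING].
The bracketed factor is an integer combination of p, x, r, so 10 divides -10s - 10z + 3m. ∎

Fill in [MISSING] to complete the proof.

10(-10p + 3r - 10x)

Pull the common 10 out of every term: -10·10p - 10·10x + 3·10r = 10(-10p + 3r - 10x).
-10p + 3r - 10x is an integer, which exhibits the divisibility.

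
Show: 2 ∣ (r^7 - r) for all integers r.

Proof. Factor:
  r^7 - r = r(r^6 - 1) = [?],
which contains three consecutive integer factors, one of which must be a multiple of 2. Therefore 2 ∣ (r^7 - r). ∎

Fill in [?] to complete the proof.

r^6 - 1 = (r^2 - 1)(r^4 + r^2 + 1), and r^2 - 1 = (r-1)(r+1).
So r(r^6 - 1) = (r - 1)r(r + 1)(r^4 + r^2 + 1).

(r - 1)r(r + 1)(r^4 + r^2 + 1)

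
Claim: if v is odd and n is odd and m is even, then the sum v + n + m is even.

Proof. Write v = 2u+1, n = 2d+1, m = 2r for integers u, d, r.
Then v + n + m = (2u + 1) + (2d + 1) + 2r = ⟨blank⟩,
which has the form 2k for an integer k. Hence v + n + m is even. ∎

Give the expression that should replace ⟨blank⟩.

2(d + r + u + 1)

Expanding: (2u + 1) + (2d + 1) + 2r = 2d + 2r + 2u + 2.
Every term is even; pulling out the factor of 2 gives 2(d + r + u + 1).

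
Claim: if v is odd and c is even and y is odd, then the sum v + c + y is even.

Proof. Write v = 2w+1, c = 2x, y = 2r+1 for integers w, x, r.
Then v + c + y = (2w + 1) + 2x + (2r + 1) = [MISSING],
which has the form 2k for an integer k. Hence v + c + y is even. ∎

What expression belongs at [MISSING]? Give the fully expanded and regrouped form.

(2w + 1) + 2x + (2r + 1) = 2r + 2w + 2x + 2
= 2(r + w + x + 1).
Since r + w + x + 1 is an integer, the sum is of the form 2k for an integer k.

2(r + w + x + 1)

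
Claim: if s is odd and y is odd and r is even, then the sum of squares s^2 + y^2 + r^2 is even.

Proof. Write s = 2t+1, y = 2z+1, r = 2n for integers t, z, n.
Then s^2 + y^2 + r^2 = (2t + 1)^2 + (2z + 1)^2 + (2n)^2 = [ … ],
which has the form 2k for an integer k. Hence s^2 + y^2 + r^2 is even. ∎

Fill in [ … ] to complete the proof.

2(2n^2 + 2t^2 + 2t + 2z^2 + 2z + 1)

(2t + 1)^2 + (2z + 1)^2 + (2n)^2 = 4n^2 + 4t^2 + 4t + 4z^2 + 4z + 2
= 2(2n^2 + 2t^2 + 2t + 2z^2 + 2z + 1).
Since 2n^2 + 2t^2 + 2t + 2z^2 + 2z + 1 is an integer, the sum of squares is of the form 2k for an integer k.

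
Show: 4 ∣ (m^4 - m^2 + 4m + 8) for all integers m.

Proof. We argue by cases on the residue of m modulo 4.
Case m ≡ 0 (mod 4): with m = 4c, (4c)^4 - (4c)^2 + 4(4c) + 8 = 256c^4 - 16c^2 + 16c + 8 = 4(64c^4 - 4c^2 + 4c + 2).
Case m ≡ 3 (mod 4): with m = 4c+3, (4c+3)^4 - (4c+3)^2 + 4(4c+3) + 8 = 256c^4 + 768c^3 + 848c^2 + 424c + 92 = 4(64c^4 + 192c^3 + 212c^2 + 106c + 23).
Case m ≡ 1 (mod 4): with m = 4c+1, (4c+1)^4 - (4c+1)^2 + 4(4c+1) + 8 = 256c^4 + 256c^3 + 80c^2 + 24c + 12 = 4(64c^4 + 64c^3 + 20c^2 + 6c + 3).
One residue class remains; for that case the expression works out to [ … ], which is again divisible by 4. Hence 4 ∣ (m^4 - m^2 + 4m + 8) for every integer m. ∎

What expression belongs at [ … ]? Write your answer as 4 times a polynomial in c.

Only m ≡ 2 (mod 4) is unaccounted for. Put m = 4c+2:
(4c+2)^4 - (4c+2)^2 + 4(4c+2) + 8 expands to 256c^4 + 512c^3 + 368c^2 + 128c + 28,
and factoring out 4 leaves 4(64c^4 + 128c^3 + 92c^2 + 32c + 7).

4(64c^4 + 128c^3 + 92c^2 + 32c + 7)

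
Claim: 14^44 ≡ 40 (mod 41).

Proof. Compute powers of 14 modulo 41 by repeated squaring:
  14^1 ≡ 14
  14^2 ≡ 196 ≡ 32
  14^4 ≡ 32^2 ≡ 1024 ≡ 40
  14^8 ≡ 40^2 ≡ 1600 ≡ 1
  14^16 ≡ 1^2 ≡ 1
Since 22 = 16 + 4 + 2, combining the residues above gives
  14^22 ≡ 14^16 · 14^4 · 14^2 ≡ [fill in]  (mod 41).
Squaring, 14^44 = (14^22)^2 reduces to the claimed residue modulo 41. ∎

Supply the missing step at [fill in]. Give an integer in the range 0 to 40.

Multiply the listed residues: 1 · 40 · 32 = 40 → 1280.
Reducing modulo 41: 1280 = 31·41 + 9, so 14^22 ≡ 9.

9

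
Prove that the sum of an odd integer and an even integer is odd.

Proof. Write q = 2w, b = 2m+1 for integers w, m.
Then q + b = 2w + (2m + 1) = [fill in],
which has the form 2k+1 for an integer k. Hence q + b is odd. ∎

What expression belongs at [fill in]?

2(m + w) + 1

2w + (2m + 1) = 2m + 2w + 1
= 2(m + w) + 1.
Since m + w is an integer, the sum is of the form 2k+1 for an integer k.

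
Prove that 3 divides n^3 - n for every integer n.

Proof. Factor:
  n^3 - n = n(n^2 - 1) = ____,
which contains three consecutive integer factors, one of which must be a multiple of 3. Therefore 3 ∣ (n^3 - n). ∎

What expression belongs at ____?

n(n^2 - 1) = n(n - 1)(n + 1) = (n - 1)n(n + 1).
These three factors are consecutive integers, so their product is divisible by 3.

(n - 1)n(n + 1)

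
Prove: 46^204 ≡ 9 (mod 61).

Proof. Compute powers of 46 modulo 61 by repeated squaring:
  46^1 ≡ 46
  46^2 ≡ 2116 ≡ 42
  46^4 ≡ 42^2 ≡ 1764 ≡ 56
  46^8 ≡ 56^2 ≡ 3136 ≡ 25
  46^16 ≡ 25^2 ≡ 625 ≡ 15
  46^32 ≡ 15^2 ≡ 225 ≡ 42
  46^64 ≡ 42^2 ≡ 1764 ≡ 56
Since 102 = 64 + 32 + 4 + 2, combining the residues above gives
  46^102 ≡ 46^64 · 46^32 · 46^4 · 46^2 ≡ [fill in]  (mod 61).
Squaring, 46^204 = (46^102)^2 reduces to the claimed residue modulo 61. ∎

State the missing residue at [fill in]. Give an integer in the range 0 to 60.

58

46^64 · 46^32 · 46^4 · 46^2 ≡ 56 · 42 · 56 · 42 = 5531904.
5531904 mod 61 = 58, so 46^102 ≡ 58 (mod 61).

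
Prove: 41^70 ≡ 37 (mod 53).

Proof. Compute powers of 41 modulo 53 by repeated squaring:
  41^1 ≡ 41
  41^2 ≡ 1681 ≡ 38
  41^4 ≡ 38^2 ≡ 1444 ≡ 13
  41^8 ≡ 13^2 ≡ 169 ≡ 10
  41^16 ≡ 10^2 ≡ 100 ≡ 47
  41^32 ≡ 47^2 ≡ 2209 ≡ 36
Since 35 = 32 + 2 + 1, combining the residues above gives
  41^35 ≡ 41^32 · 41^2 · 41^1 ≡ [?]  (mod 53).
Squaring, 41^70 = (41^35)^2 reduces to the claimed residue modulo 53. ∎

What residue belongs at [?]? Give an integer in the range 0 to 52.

14

Multiply the listed residues: 36 · 38 · 41 = 1368 → 56088.
Reducing modulo 53: 56088 = 1058·53 + 14, so 41^35 ≡ 14.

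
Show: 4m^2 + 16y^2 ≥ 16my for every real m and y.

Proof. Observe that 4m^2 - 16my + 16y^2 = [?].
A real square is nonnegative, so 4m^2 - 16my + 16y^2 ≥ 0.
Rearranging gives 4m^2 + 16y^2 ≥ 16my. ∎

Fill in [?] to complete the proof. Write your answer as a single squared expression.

The leading and trailing coefficients are 2^2 and 4^2, and 16 = 2·2·4, so the trinomial is (2m - 4y)^2.
Hence 4m^2 - 16my + 16y^2 ≥ 0.

(2m - 4y)^2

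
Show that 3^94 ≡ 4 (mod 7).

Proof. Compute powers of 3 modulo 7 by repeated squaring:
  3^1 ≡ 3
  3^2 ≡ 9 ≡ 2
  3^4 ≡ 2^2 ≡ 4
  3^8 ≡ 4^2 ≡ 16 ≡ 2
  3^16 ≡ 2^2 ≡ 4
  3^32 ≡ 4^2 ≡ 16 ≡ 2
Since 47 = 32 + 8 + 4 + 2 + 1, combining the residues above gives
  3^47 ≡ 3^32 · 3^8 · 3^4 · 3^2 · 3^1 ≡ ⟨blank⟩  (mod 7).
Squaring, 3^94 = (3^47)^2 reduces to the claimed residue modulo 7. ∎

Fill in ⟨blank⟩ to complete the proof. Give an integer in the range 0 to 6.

3^32 · 3^8 · 3^4 · 3^2 · 3^1 ≡ 2 · 2 · 4 · 2 · 3 = 96.
96 mod 7 = 5, so 3^47 ≡ 5 (mod 7).

5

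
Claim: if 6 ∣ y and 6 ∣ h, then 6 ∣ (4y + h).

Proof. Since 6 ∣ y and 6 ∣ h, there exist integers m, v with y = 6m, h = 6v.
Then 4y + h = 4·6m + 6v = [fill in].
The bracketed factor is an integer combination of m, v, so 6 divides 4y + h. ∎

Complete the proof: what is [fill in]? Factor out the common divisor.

6(4m + v)

Each term has a factor of 6: 4·6m + 6v = 6·(4m + v).
Since 4m + v is an integer, 6 ∣ (4y + h).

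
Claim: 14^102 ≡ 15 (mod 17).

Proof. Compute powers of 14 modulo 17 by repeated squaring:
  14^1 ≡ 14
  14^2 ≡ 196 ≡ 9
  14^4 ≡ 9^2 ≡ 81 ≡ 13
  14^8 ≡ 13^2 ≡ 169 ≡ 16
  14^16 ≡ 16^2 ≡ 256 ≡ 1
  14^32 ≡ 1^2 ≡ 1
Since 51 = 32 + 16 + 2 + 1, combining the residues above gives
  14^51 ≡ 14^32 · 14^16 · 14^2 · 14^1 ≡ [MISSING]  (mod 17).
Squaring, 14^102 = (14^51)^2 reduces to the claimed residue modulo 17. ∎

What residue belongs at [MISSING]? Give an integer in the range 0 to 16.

7

14^32 · 14^16 · 14^2 · 14^1 ≡ 1 · 1 · 9 · 14 = 126.
126 mod 17 = 7, so 14^51 ≡ 7 (mod 17).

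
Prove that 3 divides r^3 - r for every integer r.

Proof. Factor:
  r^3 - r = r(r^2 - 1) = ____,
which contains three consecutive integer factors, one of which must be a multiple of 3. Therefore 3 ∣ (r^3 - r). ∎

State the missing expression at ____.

(r - 1)r(r + 1)

r(r^2 - 1) = r(r - 1)(r + 1) = (r - 1)r(r + 1).
These three factors are consecutive integers, so their product is divisible by 3.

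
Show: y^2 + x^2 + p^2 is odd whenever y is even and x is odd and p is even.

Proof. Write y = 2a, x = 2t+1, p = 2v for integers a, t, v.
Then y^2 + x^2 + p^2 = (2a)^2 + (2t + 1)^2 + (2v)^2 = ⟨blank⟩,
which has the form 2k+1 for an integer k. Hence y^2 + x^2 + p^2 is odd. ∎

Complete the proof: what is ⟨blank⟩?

Expanding: (2a)^2 + (2t + 1)^2 + (2v)^2 = 4a^2 + 4t^2 + 4t + 4v^2 + 1.
Every term except the constant is even, so this is 2(2a^2 + 2t^2 + 2t + 2v^2) + 1,
and 2a^2 + 2t^2 + 2t + 2v^2 ∈ ℤ gives the required form.

2(2a^2 + 2t^2 + 2t + 2v^2) + 1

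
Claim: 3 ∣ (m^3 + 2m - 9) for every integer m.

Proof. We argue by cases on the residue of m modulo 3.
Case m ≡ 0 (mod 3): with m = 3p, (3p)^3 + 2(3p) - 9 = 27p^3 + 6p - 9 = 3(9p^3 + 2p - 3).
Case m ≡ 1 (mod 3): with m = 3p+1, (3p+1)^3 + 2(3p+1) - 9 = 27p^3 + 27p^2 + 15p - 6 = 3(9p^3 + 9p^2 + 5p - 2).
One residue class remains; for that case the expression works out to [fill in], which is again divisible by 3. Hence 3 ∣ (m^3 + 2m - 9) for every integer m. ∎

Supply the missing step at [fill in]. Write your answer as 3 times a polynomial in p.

3(9p^3 + 18p^2 + 14p + 1)

Only m ≡ 2 (mod 3) is unaccounted for. Put m = 3p+2:
(3p+2)^3 + 2(3p+2) - 9 expands to 27p^3 + 54p^2 + 42p + 3,
and factoring out 3 leaves 3(9p^3 + 18p^2 + 14p + 1).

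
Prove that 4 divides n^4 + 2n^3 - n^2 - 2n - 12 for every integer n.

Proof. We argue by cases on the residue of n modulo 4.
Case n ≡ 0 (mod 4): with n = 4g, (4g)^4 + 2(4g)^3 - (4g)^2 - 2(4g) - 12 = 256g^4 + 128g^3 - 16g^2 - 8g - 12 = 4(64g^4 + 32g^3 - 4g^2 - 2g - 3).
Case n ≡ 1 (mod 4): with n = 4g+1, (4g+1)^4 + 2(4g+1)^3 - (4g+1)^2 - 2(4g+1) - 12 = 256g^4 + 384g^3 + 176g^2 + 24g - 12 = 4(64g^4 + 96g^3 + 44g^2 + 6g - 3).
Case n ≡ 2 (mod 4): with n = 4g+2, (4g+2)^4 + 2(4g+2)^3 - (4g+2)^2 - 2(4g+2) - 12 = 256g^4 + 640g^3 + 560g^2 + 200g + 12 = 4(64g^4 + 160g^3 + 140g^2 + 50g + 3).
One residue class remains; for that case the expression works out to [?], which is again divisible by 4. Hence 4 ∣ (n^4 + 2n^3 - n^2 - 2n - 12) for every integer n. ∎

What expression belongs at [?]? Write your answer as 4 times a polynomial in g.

4(64g^4 + 224g^3 + 284g^2 + 154g + 27)

The residues treated are {0, 1, 2}, so the missing case is n ≡ 3 (mod 4); write n = 4g+3.
Then (4g+3)^4 + 2(4g+3)^3 - (4g+3)^2 - 2(4g+3) - 12 = 256g^4 + 896g^3 + 1136g^2 + 616g + 108 = 4(64g^4 + 224g^3 + 284g^2 + 154g + 27).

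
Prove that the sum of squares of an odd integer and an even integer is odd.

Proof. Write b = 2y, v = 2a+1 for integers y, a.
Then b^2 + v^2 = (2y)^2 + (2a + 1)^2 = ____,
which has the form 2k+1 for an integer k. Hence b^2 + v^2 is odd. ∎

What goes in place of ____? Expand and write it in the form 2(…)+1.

Expanding: (2y)^2 + (2a + 1)^2 = 4a^2 + 4a + 4y^2 + 1.
Every term except the constant is even, so this is 2(2a^2 + 2a + 2y^2) + 1,
and 2a^2 + 2a + 2y^2 ∈ ℤ gives the required form.

2(2a^2 + 2a + 2y^2) + 1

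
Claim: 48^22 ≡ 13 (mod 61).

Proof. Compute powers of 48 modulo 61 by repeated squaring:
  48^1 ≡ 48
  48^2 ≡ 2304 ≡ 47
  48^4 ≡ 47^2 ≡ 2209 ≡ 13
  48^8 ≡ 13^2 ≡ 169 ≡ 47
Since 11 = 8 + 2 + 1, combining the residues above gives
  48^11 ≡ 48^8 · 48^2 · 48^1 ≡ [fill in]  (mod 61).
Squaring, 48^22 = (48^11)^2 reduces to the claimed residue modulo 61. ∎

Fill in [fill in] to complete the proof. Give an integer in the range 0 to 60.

14

Multiply the listed residues: 47 · 47 · 48 = 2209 → 106032.
Reducing modulo 61: 106032 = 1738·61 + 14, so 48^11 ≡ 14.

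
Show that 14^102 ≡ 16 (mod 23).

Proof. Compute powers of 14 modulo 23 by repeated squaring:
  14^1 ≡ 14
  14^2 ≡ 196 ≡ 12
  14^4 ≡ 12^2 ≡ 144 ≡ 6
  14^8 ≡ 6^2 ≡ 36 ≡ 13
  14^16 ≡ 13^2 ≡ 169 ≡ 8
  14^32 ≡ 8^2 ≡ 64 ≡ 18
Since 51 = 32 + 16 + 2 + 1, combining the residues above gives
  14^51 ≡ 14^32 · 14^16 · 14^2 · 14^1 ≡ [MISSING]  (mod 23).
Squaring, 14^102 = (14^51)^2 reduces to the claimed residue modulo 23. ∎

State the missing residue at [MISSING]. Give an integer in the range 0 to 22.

14^32 · 14^16 · 14^2 · 14^1 ≡ 18 · 8 · 12 · 14 = 24192.
24192 mod 23 = 19, so 14^51 ≡ 19 (mod 23).

19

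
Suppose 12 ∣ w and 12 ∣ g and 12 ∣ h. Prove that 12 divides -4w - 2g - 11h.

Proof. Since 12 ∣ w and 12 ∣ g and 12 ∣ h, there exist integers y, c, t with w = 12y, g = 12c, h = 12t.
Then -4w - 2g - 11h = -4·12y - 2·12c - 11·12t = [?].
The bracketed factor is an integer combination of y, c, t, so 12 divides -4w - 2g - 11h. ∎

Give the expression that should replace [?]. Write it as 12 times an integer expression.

12(-2c - 11t - 4y)

Pull the common 12 out of every term: -4·12y - 2·12c - 11·12t = 12(-2c - 11t - 4y).
-2c - 11t - 4y is an integer, which exhibits the divisibility.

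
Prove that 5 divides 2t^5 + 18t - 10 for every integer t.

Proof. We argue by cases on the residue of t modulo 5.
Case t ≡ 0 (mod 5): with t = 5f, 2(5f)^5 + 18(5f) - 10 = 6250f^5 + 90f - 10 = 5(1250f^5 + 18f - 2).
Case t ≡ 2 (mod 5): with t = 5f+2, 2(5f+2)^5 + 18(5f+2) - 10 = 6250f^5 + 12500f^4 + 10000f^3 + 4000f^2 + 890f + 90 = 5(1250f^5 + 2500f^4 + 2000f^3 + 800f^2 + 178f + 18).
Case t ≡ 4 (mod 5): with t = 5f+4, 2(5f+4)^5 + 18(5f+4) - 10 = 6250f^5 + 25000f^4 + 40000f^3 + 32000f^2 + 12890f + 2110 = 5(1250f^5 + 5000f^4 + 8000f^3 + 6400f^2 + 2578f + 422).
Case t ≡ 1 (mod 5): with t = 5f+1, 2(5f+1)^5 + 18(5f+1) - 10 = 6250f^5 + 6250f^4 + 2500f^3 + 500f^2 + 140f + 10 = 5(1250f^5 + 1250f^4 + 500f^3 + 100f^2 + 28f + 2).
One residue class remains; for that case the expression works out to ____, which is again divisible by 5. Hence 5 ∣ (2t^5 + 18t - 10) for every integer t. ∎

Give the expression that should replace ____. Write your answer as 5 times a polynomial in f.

5(1250f^5 + 3750f^4 + 4500f^3 + 2700f^2 + 828f + 106)

Only t ≡ 3 (mod 5) is unaccounted for. Put t = 5f+3:
2(5f+3)^5 + 18(5f+3) - 10 expands to 6250f^5 + 18750f^4 + 22500f^3 + 13500f^2 + 4140f + 530,
and factoring out 5 leaves 5(1250f^5 + 3750f^4 + 4500f^3 + 2700f^2 + 828f + 106).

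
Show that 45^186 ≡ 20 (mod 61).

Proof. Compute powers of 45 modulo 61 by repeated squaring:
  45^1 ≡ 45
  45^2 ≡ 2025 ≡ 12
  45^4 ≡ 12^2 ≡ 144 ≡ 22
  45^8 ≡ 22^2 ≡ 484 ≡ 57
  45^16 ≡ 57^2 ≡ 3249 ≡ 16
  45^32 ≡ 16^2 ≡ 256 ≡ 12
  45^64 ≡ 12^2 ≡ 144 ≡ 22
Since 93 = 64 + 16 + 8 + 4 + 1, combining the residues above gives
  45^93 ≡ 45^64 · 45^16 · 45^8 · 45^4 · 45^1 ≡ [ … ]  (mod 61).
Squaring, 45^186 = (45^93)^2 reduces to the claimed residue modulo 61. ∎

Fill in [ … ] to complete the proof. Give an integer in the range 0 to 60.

52

Multiply the listed residues: 22 · 16 · 57 · 22 · 45 = 352 → 20064 → 441408 → 19863360.
Reducing modulo 61: 19863360 = 325628·61 + 52, so 45^93 ≡ 52.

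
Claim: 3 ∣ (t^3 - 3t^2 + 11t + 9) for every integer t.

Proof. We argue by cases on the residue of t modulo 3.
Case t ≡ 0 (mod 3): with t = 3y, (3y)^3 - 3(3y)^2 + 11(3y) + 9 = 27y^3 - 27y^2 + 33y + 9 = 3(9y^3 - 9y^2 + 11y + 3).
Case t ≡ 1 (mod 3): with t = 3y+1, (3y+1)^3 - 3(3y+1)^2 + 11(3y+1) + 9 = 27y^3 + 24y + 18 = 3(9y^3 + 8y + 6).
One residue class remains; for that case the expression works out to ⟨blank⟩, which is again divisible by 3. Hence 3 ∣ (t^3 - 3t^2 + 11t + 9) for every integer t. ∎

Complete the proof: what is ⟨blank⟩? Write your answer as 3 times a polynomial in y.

The residues treated are {0, 1}, so the missing case is t ≡ 2 (mod 3); write t = 3y+2.
Then (3y+2)^3 - 3(3y+2)^2 + 11(3y+2) + 9 = 27y^3 + 27y^2 + 33y + 27 = 3(9y^3 + 9y^2 + 11y + 9).

3(9y^3 + 9y^2 + 11y + 9)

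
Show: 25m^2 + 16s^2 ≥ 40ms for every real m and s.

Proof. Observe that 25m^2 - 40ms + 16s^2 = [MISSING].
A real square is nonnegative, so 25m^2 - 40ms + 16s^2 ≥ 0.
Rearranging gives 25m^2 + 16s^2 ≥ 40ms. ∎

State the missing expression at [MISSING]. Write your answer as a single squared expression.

The leading and trailing coefficients are 5^2 and 4^2, and 40 = 2·5·4, so the trinomial is (5m - 4s)^2.
Hence 25m^2 - 40ms + 16s^2 ≥ 0.

(5m - 4s)^2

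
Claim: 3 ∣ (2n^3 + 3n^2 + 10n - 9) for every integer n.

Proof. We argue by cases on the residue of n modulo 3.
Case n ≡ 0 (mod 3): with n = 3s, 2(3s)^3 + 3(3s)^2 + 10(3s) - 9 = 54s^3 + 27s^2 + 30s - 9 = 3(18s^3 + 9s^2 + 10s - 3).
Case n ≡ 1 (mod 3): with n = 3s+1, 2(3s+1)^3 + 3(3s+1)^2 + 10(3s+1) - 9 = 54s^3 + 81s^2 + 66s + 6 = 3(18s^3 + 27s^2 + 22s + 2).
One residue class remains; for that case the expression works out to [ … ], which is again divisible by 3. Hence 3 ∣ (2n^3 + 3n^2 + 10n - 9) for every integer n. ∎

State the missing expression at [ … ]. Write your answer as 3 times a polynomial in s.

3(18s^3 + 45s^2 + 46s + 13)

Only n ≡ 2 (mod 3) is unaccounted for. Put n = 3s+2:
2(3s+2)^3 + 3(3s+2)^2 + 10(3s+2) - 9 expands to 54s^3 + 135s^2 + 138s + 39,
and factoring out 3 leaves 3(18s^3 + 45s^2 + 46s + 13).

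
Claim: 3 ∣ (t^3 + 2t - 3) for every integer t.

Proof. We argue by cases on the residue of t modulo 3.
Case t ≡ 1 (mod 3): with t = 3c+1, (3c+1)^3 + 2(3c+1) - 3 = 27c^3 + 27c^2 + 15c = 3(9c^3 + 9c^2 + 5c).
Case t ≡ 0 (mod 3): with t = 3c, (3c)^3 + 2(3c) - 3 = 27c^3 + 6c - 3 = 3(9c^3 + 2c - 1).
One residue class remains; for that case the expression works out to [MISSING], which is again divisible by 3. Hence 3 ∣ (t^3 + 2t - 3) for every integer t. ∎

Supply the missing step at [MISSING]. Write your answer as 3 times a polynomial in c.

3(9c^3 + 18c^2 + 14c + 3)

The residues treated are {1, 0}, so the missing case is t ≡ 2 (mod 3); write t = 3c+2.
Then (3c+2)^3 + 2(3c+2) - 3 = 27c^3 + 54c^2 + 42c + 9 = 3(9c^3 + 18c^2 + 14c + 3).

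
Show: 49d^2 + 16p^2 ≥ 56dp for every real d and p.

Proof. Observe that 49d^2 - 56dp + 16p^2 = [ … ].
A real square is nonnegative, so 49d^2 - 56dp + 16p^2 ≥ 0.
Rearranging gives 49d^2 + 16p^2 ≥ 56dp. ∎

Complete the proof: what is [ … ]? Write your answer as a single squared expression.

(7d - 4p)^2

49d^2 - 56dp + 16p^2 is a perfect-square trinomial: the outer terms are (7d)^2 and (4p)^2, and the cross term is -2·7d·4p.
So 49d^2 - 56dp + 16p^2 = (7d - 4p)^2 ≥ 0.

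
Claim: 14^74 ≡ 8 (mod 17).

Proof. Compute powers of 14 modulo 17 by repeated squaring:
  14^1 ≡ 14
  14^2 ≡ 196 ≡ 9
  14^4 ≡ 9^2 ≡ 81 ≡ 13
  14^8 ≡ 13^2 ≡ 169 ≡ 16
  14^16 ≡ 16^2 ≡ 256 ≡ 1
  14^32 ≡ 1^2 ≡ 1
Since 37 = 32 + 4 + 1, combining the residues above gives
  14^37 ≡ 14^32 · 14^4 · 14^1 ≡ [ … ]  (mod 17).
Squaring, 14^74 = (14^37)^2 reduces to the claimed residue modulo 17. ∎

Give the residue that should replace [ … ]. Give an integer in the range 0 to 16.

12

Multiply the listed residues: 1 · 13 · 14 = 13 → 182.
Reducing modulo 17: 182 = 10·17 + 12, so 14^37 ≡ 12.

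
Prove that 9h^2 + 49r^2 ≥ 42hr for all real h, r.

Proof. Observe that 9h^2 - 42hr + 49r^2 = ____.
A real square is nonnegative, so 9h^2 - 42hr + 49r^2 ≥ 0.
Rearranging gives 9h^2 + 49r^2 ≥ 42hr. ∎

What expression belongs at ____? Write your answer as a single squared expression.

(3h - 7r)^2

9h^2 - 42hr + 49r^2 is a perfect-square trinomial: the outer terms are (3h)^2 and (7r)^2, and the cross term is -2·3h·7r.
So 9h^2 - 42hr + 49r^2 = (3h - 7r)^2 ≥ 0.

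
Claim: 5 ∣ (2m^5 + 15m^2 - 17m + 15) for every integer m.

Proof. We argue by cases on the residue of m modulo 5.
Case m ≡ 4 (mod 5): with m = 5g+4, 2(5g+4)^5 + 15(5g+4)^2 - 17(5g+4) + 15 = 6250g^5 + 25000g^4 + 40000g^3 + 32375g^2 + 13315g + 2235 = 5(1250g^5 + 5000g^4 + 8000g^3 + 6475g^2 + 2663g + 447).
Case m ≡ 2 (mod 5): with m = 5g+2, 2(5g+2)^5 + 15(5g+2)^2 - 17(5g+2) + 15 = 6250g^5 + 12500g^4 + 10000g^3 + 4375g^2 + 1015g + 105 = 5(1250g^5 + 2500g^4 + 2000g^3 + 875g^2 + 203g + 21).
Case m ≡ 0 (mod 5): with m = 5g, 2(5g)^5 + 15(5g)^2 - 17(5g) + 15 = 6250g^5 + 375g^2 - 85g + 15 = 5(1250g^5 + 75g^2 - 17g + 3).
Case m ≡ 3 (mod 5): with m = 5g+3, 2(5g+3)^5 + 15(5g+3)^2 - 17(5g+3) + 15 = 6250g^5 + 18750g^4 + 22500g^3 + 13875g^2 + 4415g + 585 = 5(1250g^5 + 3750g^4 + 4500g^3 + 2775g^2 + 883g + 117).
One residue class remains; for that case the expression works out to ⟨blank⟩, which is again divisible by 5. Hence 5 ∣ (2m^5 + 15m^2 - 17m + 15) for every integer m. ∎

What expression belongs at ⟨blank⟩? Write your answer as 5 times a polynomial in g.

5(1250g^5 + 1250g^4 + 500g^3 + 175g^2 + 23g + 3)

Only m ≡ 1 (mod 5) is unaccounted for. Put m = 5g+1:
2(5g+1)^5 + 15(5g+1)^2 - 17(5g+1) + 15 expands to 6250g^5 + 6250g^4 + 2500g^3 + 875g^2 + 115g + 15,
and factoring out 5 leaves 5(1250g^5 + 1250g^4 + 500g^3 + 175g^2 + 23g + 3).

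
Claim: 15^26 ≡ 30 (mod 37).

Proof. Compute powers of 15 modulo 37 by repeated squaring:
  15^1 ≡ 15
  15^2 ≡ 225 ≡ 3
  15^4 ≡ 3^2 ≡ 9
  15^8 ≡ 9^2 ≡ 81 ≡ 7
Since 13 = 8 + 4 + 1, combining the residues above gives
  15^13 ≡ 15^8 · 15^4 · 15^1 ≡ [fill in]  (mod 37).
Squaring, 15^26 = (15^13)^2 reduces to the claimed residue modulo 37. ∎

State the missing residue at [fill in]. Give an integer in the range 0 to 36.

Multiply the listed residues: 7 · 9 · 15 = 63 → 945.
Reducing modulo 37: 945 = 25·37 + 20, so 15^13 ≡ 20.

20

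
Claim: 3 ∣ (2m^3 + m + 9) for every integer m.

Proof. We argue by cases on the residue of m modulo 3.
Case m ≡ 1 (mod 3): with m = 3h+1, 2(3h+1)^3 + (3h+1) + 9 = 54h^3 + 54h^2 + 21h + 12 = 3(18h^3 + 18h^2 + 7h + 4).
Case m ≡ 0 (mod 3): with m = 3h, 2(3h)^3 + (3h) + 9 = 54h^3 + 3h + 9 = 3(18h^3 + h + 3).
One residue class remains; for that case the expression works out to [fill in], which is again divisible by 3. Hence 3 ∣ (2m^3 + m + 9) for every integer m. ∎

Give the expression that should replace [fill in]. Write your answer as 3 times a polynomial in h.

3(18h^3 + 36h^2 + 25h + 9)

Only m ≡ 2 (mod 3) is unaccounted for. Put m = 3h+2:
2(3h+2)^3 + (3h+2) + 9 expands to 54h^3 + 108h^2 + 75h + 27,
and factoring out 3 leaves 3(18h^3 + 36h^2 + 25h + 9).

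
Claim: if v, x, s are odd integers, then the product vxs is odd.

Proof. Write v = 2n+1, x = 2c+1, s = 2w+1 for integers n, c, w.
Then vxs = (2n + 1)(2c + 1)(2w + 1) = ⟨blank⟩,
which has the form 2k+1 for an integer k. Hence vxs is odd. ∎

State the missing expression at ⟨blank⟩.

Expanding: (2n + 1)(2c + 1)(2w + 1) = 8cnw + 4cn + 4cw + 2c + 4nw + 2n + 2w + 1.
Every term except the constant is even, so this is 2(4cnw + 2cn + 2cw + c + 2nw + n + w) + 1,
and 4cnw + 2cn + 2cw + c + 2nw + n + w ∈ ℤ gives the required form.

2(4cnw + 2cn + 2cw + c + 2nw + n + w) + 1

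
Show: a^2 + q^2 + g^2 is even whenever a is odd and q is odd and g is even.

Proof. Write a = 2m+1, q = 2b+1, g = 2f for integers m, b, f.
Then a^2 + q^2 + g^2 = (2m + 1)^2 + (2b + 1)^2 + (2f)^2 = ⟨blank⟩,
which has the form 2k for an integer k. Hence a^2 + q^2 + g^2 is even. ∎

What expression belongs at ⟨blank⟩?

2(2b^2 + 2b + 2f^2 + 2m^2 + 2m + 1)

(2m + 1)^2 + (2b + 1)^2 + (2f)^2 = 4b^2 + 4b + 4f^2 + 4m^2 + 4m + 2
= 2(2b^2 + 2b + 2f^2 + 2m^2 + 2m + 1).
Since 2b^2 + 2b + 2f^2 + 2m^2 + 2m + 1 is an integer, the sum of squares is of the form 2k for an integer k.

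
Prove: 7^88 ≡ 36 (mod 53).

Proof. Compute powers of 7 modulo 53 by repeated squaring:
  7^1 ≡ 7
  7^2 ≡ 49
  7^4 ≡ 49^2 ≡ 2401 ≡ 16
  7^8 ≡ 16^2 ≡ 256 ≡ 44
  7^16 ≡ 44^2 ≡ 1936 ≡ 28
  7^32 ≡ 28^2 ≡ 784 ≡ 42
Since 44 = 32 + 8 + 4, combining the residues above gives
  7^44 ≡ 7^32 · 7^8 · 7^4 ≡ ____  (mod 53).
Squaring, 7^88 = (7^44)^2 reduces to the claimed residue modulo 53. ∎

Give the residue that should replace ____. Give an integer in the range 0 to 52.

Multiply the listed residues: 42 · 44 · 16 = 1848 → 29568.
Reducing modulo 53: 29568 = 557·53 + 47, so 7^44 ≡ 47.

47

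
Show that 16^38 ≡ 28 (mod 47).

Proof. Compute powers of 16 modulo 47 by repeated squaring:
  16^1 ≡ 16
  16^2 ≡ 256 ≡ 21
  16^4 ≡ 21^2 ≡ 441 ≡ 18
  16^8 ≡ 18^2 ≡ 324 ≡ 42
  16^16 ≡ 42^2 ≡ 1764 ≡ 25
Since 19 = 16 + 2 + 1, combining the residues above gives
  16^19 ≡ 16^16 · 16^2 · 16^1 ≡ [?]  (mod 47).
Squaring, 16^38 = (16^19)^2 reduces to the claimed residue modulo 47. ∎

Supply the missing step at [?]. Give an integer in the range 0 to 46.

Multiply the listed residues: 25 · 21 · 16 = 525 → 8400.
Reducing modulo 47: 8400 = 178·47 + 34, so 16^19 ≡ 34.

34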